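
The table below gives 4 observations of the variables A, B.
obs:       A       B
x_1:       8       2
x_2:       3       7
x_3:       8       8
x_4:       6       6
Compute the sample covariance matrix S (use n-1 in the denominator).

Step 1 — column means:
  mean(A) = (8 + 3 + 8 + 6) / 4 = 25/4 = 6.25
  mean(B) = (2 + 7 + 8 + 6) / 4 = 23/4 = 5.75

Step 2 — sample covariance S[i,j] = (1/(n-1)) · Σ_k (x_{k,i} - mean_i) · (x_{k,j} - mean_j), with n-1 = 3.
  S[A,A] = ((1.75)·(1.75) + (-3.25)·(-3.25) + (1.75)·(1.75) + (-0.25)·(-0.25)) / 3 = 16.75/3 = 5.5833
  S[A,B] = ((1.75)·(-3.75) + (-3.25)·(1.25) + (1.75)·(2.25) + (-0.25)·(0.25)) / 3 = -6.75/3 = -2.25
  S[B,B] = ((-3.75)·(-3.75) + (1.25)·(1.25) + (2.25)·(2.25) + (0.25)·(0.25)) / 3 = 20.75/3 = 6.9167

S is symmetric (S[j,i] = S[i,j]). Assembling:

S = [[5.5833, -2.25],
 [-2.25, 6.9167]]


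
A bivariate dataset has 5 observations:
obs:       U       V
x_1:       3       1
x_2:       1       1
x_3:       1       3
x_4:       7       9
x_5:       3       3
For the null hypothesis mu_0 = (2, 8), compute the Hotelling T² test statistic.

Step 1 — sample mean vector:
  mean(U) = (3 + 1 + 1 + 7 + 3) / 5 = 15/5 = 3
  mean(V) = (1 + 1 + 3 + 9 + 3) / 5 = 17/5 = 3.4
  x̄ = (3, 3.4),  deviation x̄ - mu_0 = (3, 3.4) - (2, 8) = (1, -4.6).

Step 2 — sample covariance matrix, S[i,j] = (1/(n-1)) · Σ_k (x_{k,i} - mean_i) · (x_{k,j} - mean_j), divisor n-1 = 4:
  S[U,U] = ((0)·(0) + (-2)·(-2) + (-2)·(-2) + (4)·(4) + (0)·(0)) / 4 = 24/4 = 6
  S[U,V] = ((0)·(-2.4) + (-2)·(-2.4) + (-2)·(-0.4) + (4)·(5.6) + (0)·(-0.4)) / 4 = 28/4 = 7
  S[V,V] = ((-2.4)·(-2.4) + (-2.4)·(-2.4) + (-0.4)·(-0.4) + (5.6)·(5.6) + (-0.4)·(-0.4)) / 4 = 43.2/4 = 10.8
  S = [[6, 7],
 [7, 10.8]].

Step 3 — invert S. det(S) = 6·10.8 - (7)² = 15.8.
  S^{-1} = (1/det) · [[d, -b], [-b, a]] = [[0.6835, -0.443],
 [-0.443, 0.3797]].

Step 4 — quadratic form (x̄ - mu_0)^T · S^{-1} · (x̄ - mu_0):
  S^{-1} · (x̄ - mu_0) = (2.7215, -2.1899),
  (x̄ - mu_0)^T · [...] = (1)·(2.7215) + (-4.6)·(-2.1899) = 12.7949.

Step 5 — scale by n: T² = 5 · 12.7949 = 63.9747.

T² ≈ 63.9747


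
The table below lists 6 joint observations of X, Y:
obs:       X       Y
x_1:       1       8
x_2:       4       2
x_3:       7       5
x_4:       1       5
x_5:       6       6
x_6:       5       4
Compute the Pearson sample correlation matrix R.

Step 1 — column means:
  mean(X) = (1 + 4 + 7 + 1 + 6 + 5) / 6 = 24/6 = 4
  mean(Y) = (8 + 2 + 5 + 5 + 6 + 4) / 6 = 30/6 = 5

Step 2 — sample variances and covariances s[i,j] = (1/(n-1)) · Σ_k (x_{k,i} - mean_i) · (x_{k,j} - mean_j), with n-1 = 5:
  s[X,X] = ((-3)·(-3) + (0)·(0) + (3)·(3) + (-3)·(-3) + (2)·(2) + (1)·(1)) / 5 = 32/5 = 6.4
  s[X,Y] = ((-3)·(3) + (0)·(-3) + (3)·(0) + (-3)·(0) + (2)·(1) + (1)·(-1)) / 5 = -8/5 = -1.6
  s[Y,Y] = ((3)·(3) + (-3)·(-3) + (0)·(0) + (0)·(0) + (1)·(1) + (-1)·(-1)) / 5 = 20/5 = 4
  Sample standard deviations s_i = √(s[i,i]):
  s(X) = √(6.4) = 2.5298
  s(Y) = √(4) = 2

Step 3 — r_{ij} = s_{ij} / (s_i · s_j):
  r[X,X] = 1 (diagonal).
  r[X,Y] = -1.6 / (2.5298 · 2) = -1.6 / 5.0596 = -0.3162
  r[Y,Y] = 1 (diagonal).

R is symmetric with unit diagonal. Assembling:

R = [[1, -0.3162],
 [-0.3162, 1]]


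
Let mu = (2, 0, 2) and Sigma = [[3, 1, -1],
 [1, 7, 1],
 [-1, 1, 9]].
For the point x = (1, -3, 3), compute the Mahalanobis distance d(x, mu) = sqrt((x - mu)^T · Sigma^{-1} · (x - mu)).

Step 1 — centre the observation: (x - mu) = (-1, -3, 1).

Step 2 — invert Sigma (cofactor / det for 3×3, or solve directly):
  Sigma^{-1} = [[0.369, -0.0595, 0.0476],
 [-0.0595, 0.1548, -0.0238],
 [0.0476, -0.0238, 0.119]].

Step 3 — form the quadratic (x - mu)^T · Sigma^{-1} · (x - mu):
  Sigma^{-1} · (x - mu) = (-0.1429, -0.4286, 0.1429).
  (x - mu)^T · [Sigma^{-1} · (x - mu)] = (-1)·(-0.1429) + (-3)·(-0.4286) + (1)·(0.1429) = 1.5714.

Step 4 — take square root: d = √(1.5714) ≈ 1.2536.

d(x, mu) = √(1.5714) ≈ 1.2536


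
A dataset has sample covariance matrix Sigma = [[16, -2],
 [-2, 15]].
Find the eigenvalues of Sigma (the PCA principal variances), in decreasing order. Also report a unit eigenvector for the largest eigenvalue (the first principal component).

Step 1 — characteristic polynomial of 2×2 Sigma:
  det(Sigma - λI) = λ² - trace · λ + det = 0.
  trace = 16 + 15 = 31, det = 16·15 - (-2)² = 236.
Step 2 — discriminant:
  Δ = trace² - 4·det = 961 - 944 = 17.
Step 3 — eigenvalues:
  λ = (trace ± √Δ)/2 = (31 ± 4.1231)/2,
  λ_1 = 17.5616,  λ_2 = 13.4384.

Step 4 — unit eigenvector for λ_1: solve (Sigma - λ_1 I)v = 0. First row:
  (16 - 17.5616)·v_x + (-2)·v_y = 0, i.e. (-1.5616)·v_x + (-2)·v_y = 0,
  so v ∝ (b, λ_1 - a) = (-2, 1.5616); multiply by -1 so the first entry is positive: u = (2, -1.5616).
  ||u|| = √((2)² + (-1.5616)²) = √(6.4384) ≈ 2.5374,
  v_1 = u/||u|| ≈ (0.7882, -0.6154) (||v_1|| = 1).

λ_1 = 17.5616,  λ_2 = 13.4384;  v_1 ≈ (0.7882, -0.6154)


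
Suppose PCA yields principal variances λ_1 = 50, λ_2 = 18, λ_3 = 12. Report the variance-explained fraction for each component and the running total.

Step 1 — total variance = trace(Sigma) = Σ λ_i = 50 + 18 + 12 = 80.

Step 2 — fraction explained by component i = λ_i / Σ λ:
  PC1: 50/80 = 0.625
  PC2: 18/80 = 0.225
  PC3: 12/80 = 0.15

Step 3 — cumulative fraction after k components = (λ_1 + ... + λ_k) / Σ λ:
  k = 1: 50/80 = 0.625
  k = 2: (50 + 18)/80 = 68/80 = 0.85
  k = 3: (50 + 18 + 12)/80 = 80/80 = 1

Summary (fraction, with percent):

explained: PC1 0.625 (62.5%), PC2 0.225 (22.5%), PC3 0.15 (15%);  cumulative: 0.625, 0.85, 1


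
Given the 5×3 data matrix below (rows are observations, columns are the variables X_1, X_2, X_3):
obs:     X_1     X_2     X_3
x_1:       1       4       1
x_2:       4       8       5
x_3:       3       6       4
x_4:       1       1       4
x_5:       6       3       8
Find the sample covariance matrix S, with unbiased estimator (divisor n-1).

Step 1 — column means:
  mean(X_1) = (1 + 4 + 3 + 1 + 6) / 5 = 15/5 = 3
  mean(X_2) = (4 + 8 + 6 + 1 + 3) / 5 = 22/5 = 4.4
  mean(X_3) = (1 + 5 + 4 + 4 + 8) / 5 = 22/5 = 4.4

Step 2 — sample covariance S[i,j] = (1/(n-1)) · Σ_k (x_{k,i} - mean_i) · (x_{k,j} - mean_j), with n-1 = 4.
  S[X_1,X_1] = ((-2)·(-2) + (1)·(1) + (0)·(0) + (-2)·(-2) + (3)·(3)) / 4 = 18/4 = 4.5
  S[X_1,X_2] = ((-2)·(-0.4) + (1)·(3.6) + (0)·(1.6) + (-2)·(-3.4) + (3)·(-1.4)) / 4 = 7/4 = 1.75
  S[X_1,X_3] = ((-2)·(-3.4) + (1)·(0.6) + (0)·(-0.4) + (-2)·(-0.4) + (3)·(3.6)) / 4 = 19/4 = 4.75
  S[X_2,X_2] = ((-0.4)·(-0.4) + (3.6)·(3.6) + (1.6)·(1.6) + (-3.4)·(-3.4) + (-1.4)·(-1.4)) / 4 = 29.2/4 = 7.3
  S[X_2,X_3] = ((-0.4)·(-3.4) + (3.6)·(0.6) + (1.6)·(-0.4) + (-3.4)·(-0.4) + (-1.4)·(3.6)) / 4 = -0.8/4 = -0.2
  S[X_3,X_3] = ((-3.4)·(-3.4) + (0.6)·(0.6) + (-0.4)·(-0.4) + (-0.4)·(-0.4) + (3.6)·(3.6)) / 4 = 25.2/4 = 6.3

S is symmetric (S[j,i] = S[i,j]). Assembling:

S = [[4.5, 1.75, 4.75],
 [1.75, 7.3, -0.2],
 [4.75, -0.2, 6.3]]


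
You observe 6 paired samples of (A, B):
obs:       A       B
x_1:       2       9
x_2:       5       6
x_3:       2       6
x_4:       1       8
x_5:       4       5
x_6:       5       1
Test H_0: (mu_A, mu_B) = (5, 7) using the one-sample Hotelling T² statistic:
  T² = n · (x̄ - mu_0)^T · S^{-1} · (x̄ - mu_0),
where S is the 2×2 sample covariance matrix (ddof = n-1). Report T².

Step 1 — sample mean vector:
  mean(A) = (2 + 5 + 2 + 1 + 4 + 5) / 6 = 19/6 = 3.1667
  mean(B) = (9 + 6 + 6 + 8 + 5 + 1) / 6 = 35/6 = 5.8333
  x̄ = (3.1667, 5.8333),  deviation x̄ - mu_0 = (3.1667, 5.8333) - (5, 7) = (-1.8333, -1.1667).

Step 2 — sample covariance matrix, S[i,j] = (1/(n-1)) · Σ_k (x_{k,i} - mean_i) · (x_{k,j} - mean_j), divisor n-1 = 5:
  S[A,A] = ((-1.1667)·(-1.1667) + (1.8333)·(1.8333) + (-1.1667)·(-1.1667) + (-2.1667)·(-2.1667) + (0.8333)·(0.8333) + (1.8333)·(1.8333)) / 5 = 14.8333/5 = 2.9667
  S[A,B] = ((-1.1667)·(3.1667) + (1.8333)·(0.1667) + (-1.1667)·(0.1667) + (-2.1667)·(2.1667) + (0.8333)·(-0.8333) + (1.8333)·(-4.8333)) / 5 = -17.8333/5 = -3.5667
  S[B,B] = ((3.1667)·(3.1667) + (0.1667)·(0.1667) + (0.1667)·(0.1667) + (2.1667)·(2.1667) + (-0.8333)·(-0.8333) + (-4.8333)·(-4.8333)) / 5 = 38.8333/5 = 7.7667
  S = [[2.9667, -3.5667],
 [-3.5667, 7.7667]].

Step 3 — invert S. det(S) = 2.9667·7.7667 - (-3.5667)² = 10.32.
  S^{-1} = (1/det) · [[d, -b], [-b, a]] = [[0.7526, 0.3456],
 [0.3456, 0.2875]].

Step 4 — quadratic form (x̄ - mu_0)^T · S^{-1} · (x̄ - mu_0):
  S^{-1} · (x̄ - mu_0) = (-1.7829, -0.969),
  (x̄ - mu_0)^T · [...] = (-1.8333)·(-1.7829) + (-1.1667)·(-0.969) = 4.3992.

Step 5 — scale by n: T² = 6 · 4.3992 = 26.3953.

T² ≈ 26.3953


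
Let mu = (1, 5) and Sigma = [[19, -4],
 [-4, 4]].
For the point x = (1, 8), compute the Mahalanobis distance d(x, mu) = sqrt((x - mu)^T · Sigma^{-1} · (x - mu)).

Step 1 — centre the observation: (x - mu) = (0, 3).

Step 2 — invert Sigma. det(Sigma) = 19·4 - (-4)² = 60.
  Sigma^{-1} = (1/det) · [[d, -b], [-b, a]] = [[0.0667, 0.0667],
 [0.0667, 0.3167]].

Step 3 — form the quadratic (x - mu)^T · Sigma^{-1} · (x - mu):
  Sigma^{-1} · (x - mu) = (0.2, 0.95).
  (x - mu)^T · [Sigma^{-1} · (x - mu)] = (0)·(0.2) + (3)·(0.95) = 2.85.

Step 4 — take square root: d = √(2.85) ≈ 1.6882.

d(x, mu) = √(2.85) ≈ 1.6882


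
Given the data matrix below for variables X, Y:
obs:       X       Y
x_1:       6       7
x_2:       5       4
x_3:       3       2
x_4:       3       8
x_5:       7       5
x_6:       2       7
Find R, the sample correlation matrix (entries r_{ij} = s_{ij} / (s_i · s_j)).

Step 1 — column means:
  mean(X) = (6 + 5 + 3 + 3 + 7 + 2) / 6 = 26/6 = 4.3333
  mean(Y) = (7 + 4 + 2 + 8 + 5 + 7) / 6 = 33/6 = 5.5

Step 2 — sample variances and covariances s[i,j] = (1/(n-1)) · Σ_k (x_{k,i} - mean_i) · (x_{k,j} - mean_j), with n-1 = 5:
  s[X,X] = ((1.6667)·(1.6667) + (0.6667)·(0.6667) + (-1.3333)·(-1.3333) + (-1.3333)·(-1.3333) + (2.6667)·(2.6667) + (-2.3333)·(-2.3333)) / 5 = 19.3333/5 = 3.8667
  s[X,Y] = ((1.6667)·(1.5) + (0.6667)·(-1.5) + (-1.3333)·(-3.5) + (-1.3333)·(2.5) + (2.6667)·(-0.5) + (-2.3333)·(1.5)) / 5 = -2/5 = -0.4
  s[Y,Y] = ((1.5)·(1.5) + (-1.5)·(-1.5) + (-3.5)·(-3.5) + (2.5)·(2.5) + (-0.5)·(-0.5) + (1.5)·(1.5)) / 5 = 25.5/5 = 5.1
  Sample standard deviations s_i = √(s[i,i]):
  s(X) = √(3.8667) = 1.9664
  s(Y) = √(5.1) = 2.2583

Step 3 — r_{ij} = s_{ij} / (s_i · s_j):
  r[X,X] = 1 (diagonal).
  r[X,Y] = -0.4 / (1.9664 · 2.2583) = -0.4 / 4.4407 = -0.0901
  r[Y,Y] = 1 (diagonal).

R is symmetric with unit diagonal. Assembling:

R = [[1, -0.0901],
 [-0.0901, 1]]


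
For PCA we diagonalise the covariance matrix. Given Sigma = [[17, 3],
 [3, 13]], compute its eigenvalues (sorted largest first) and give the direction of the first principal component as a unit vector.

Step 1 — characteristic polynomial of 2×2 Sigma:
  det(Sigma - λI) = λ² - trace · λ + det = 0.
  trace = 17 + 13 = 30, det = 17·13 - (3)² = 212.
Step 2 — discriminant:
  Δ = trace² - 4·det = 900 - 848 = 52.
Step 3 — eigenvalues:
  λ = (trace ± √Δ)/2 = (30 ± 7.2111)/2,
  λ_1 = 18.6056,  λ_2 = 11.3944.

Step 4 — unit eigenvector for λ_1: solve (Sigma - λ_1 I)v = 0. First row:
  (17 - 18.6056)·v_x + (3)·v_y = 0, i.e. (-1.6056)·v_x + (3)·v_y = 0,
  so v ∝ (b, λ_1 - a) = (3, 1.6056) = u.
  ||u|| = √((3)² + (1.6056)²) = √(11.5778) ≈ 3.4026,
  v_1 = u/||u|| ≈ (0.8817, 0.4719) (||v_1|| = 1).

λ_1 = 18.6056,  λ_2 = 11.3944;  v_1 ≈ (0.8817, 0.4719)


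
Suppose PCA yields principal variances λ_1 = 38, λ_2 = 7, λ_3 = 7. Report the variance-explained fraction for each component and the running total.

Step 1 — total variance = trace(Sigma) = Σ λ_i = 38 + 7 + 7 = 52.

Step 2 — fraction explained by component i = λ_i / Σ λ:
  PC1: 38/52 = 0.7308
  PC2: 7/52 = 0.1346
  PC3: 7/52 = 0.1346

Step 3 — cumulative fraction after k components = (λ_1 + ... + λ_k) / Σ λ:
  k = 1: 38/52 = 0.7308
  k = 2: (38 + 7)/52 = 45/52 = 0.8654
  k = 3: (38 + 7 + 7)/52 = 52/52 = 1

Summary (fraction, with percent):

explained: PC1 0.7308 (73.08%), PC2 0.1346 (13.46%), PC3 0.1346 (13.46%);  cumulative: 0.7308, 0.8654, 1


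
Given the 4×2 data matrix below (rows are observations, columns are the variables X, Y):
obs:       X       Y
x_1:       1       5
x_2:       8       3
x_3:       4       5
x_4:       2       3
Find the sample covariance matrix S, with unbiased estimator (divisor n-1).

Step 1 — column means:
  mean(X) = (1 + 8 + 4 + 2) / 4 = 15/4 = 3.75
  mean(Y) = (5 + 3 + 5 + 3) / 4 = 16/4 = 4

Step 2 — sample covariance S[i,j] = (1/(n-1)) · Σ_k (x_{k,i} - mean_i) · (x_{k,j} - mean_j), with n-1 = 3.
  S[X,X] = ((-2.75)·(-2.75) + (4.25)·(4.25) + (0.25)·(0.25) + (-1.75)·(-1.75)) / 3 = 28.75/3 = 9.5833
  S[X,Y] = ((-2.75)·(1) + (4.25)·(-1) + (0.25)·(1) + (-1.75)·(-1)) / 3 = -5/3 = -1.6667
  S[Y,Y] = ((1)·(1) + (-1)·(-1) + (1)·(1) + (-1)·(-1)) / 3 = 4/3 = 1.3333

S is symmetric (S[j,i] = S[i,j]). Assembling:

S = [[9.5833, -1.6667],
 [-1.6667, 1.3333]]


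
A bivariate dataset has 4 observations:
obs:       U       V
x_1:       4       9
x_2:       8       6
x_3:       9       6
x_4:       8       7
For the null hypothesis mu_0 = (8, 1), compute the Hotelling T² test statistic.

Step 1 — sample mean vector:
  mean(U) = (4 + 8 + 9 + 8) / 4 = 29/4 = 7.25
  mean(V) = (9 + 6 + 6 + 7) / 4 = 28/4 = 7
  x̄ = (7.25, 7),  deviation x̄ - mu_0 = (7.25, 7) - (8, 1) = (-0.75, 6).

Step 2 — sample covariance matrix, S[i,j] = (1/(n-1)) · Σ_k (x_{k,i} - mean_i) · (x_{k,j} - mean_j), divisor n-1 = 3:
  S[U,U] = ((-3.25)·(-3.25) + (0.75)·(0.75) + (1.75)·(1.75) + (0.75)·(0.75)) / 3 = 14.75/3 = 4.9167
  S[U,V] = ((-3.25)·(2) + (0.75)·(-1) + (1.75)·(-1) + (0.75)·(0)) / 3 = -9/3 = -3
  S[V,V] = ((2)·(2) + (-1)·(-1) + (-1)·(-1) + (0)·(0)) / 3 = 6/3 = 2
  S = [[4.9167, -3],
 [-3, 2]].

Step 3 — invert S. det(S) = 4.9167·2 - (-3)² = 0.8333.
  S^{-1} = (1/det) · [[d, -b], [-b, a]] = [[2.4, 3.6],
 [3.6, 5.9]].

Step 4 — quadratic form (x̄ - mu_0)^T · S^{-1} · (x̄ - mu_0):
  S^{-1} · (x̄ - mu_0) = (19.8, 32.7),
  (x̄ - mu_0)^T · [...] = (-0.75)·(19.8) + (6)·(32.7) = 181.35.

Step 5 — scale by n: T² = 4 · 181.35 = 725.4.

T² ≈ 725.4


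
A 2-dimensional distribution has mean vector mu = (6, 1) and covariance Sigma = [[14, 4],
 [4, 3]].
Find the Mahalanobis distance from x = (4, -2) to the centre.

Step 1 — centre the observation: (x - mu) = (-2, -3).

Step 2 — invert Sigma. det(Sigma) = 14·3 - (4)² = 26.
  Sigma^{-1} = (1/det) · [[d, -b], [-b, a]] = [[0.1154, -0.1538],
 [-0.1538, 0.5385]].

Step 3 — form the quadratic (x - mu)^T · Sigma^{-1} · (x - mu):
  Sigma^{-1} · (x - mu) = (0.2308, -1.3077).
  (x - mu)^T · [Sigma^{-1} · (x - mu)] = (-2)·(0.2308) + (-3)·(-1.3077) = 3.4615.

Step 4 — take square root: d = √(3.4615) ≈ 1.8605.

d(x, mu) = √(3.4615) ≈ 1.8605


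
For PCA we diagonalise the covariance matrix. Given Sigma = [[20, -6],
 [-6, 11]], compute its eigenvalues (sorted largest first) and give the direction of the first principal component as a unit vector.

Step 1 — characteristic polynomial of 2×2 Sigma:
  det(Sigma - λI) = λ² - trace · λ + det = 0.
  trace = 20 + 11 = 31, det = 20·11 - (-6)² = 184.
Step 2 — discriminant:
  Δ = trace² - 4·det = 961 - 736 = 225.
Step 3 — eigenvalues:
  λ = (trace ± √Δ)/2 = (31 ± 15)/2,
  λ_1 = 23,  λ_2 = 8.

Step 4 — unit eigenvector for λ_1: solve (Sigma - λ_1 I)v = 0. First row:
  (20 - 23)·v_x + (-6)·v_y = 0, i.e. (-3)·v_x + (-6)·v_y = 0,
  so v ∝ (b, λ_1 - a) = (-6, 3); multiply by -1 so the first entry is positive: u = (6, -3).
  ||u|| = √((6)² + (-3)²) = √(45) ≈ 6.7082,
  v_1 = u/||u|| ≈ (0.8944, -0.4472) (||v_1|| = 1).

λ_1 = 23,  λ_2 = 8;  v_1 ≈ (0.8944, -0.4472)


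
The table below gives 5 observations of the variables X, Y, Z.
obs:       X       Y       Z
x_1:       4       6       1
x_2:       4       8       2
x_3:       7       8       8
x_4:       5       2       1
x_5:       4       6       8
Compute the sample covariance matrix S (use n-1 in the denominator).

Step 1 — column means:
  mean(X) = (4 + 4 + 7 + 5 + 4) / 5 = 24/5 = 4.8
  mean(Y) = (6 + 8 + 8 + 2 + 6) / 5 = 30/5 = 6
  mean(Z) = (1 + 2 + 8 + 1 + 8) / 5 = 20/5 = 4

Step 2 — sample covariance S[i,j] = (1/(n-1)) · Σ_k (x_{k,i} - mean_i) · (x_{k,j} - mean_j), with n-1 = 4.
  S[X,X] = ((-0.8)·(-0.8) + (-0.8)·(-0.8) + (2.2)·(2.2) + (0.2)·(0.2) + (-0.8)·(-0.8)) / 4 = 6.8/4 = 1.7
  S[X,Y] = ((-0.8)·(0) + (-0.8)·(2) + (2.2)·(2) + (0.2)·(-4) + (-0.8)·(0)) / 4 = 2/4 = 0.5
  S[X,Z] = ((-0.8)·(-3) + (-0.8)·(-2) + (2.2)·(4) + (0.2)·(-3) + (-0.8)·(4)) / 4 = 9/4 = 2.25
  S[Y,Y] = ((0)·(0) + (2)·(2) + (2)·(2) + (-4)·(-4) + (0)·(0)) / 4 = 24/4 = 6
  S[Y,Z] = ((0)·(-3) + (2)·(-2) + (2)·(4) + (-4)·(-3) + (0)·(4)) / 4 = 16/4 = 4
  S[Z,Z] = ((-3)·(-3) + (-2)·(-2) + (4)·(4) + (-3)·(-3) + (4)·(4)) / 4 = 54/4 = 13.5

S is symmetric (S[j,i] = S[i,j]). Assembling:

S = [[1.7, 0.5, 2.25],
 [0.5, 6, 4],
 [2.25, 4, 13.5]]


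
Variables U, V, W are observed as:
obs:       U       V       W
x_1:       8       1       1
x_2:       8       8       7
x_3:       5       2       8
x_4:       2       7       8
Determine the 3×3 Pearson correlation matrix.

Step 1 — column means:
  mean(U) = (8 + 8 + 5 + 2) / 4 = 23/4 = 5.75
  mean(V) = (1 + 8 + 2 + 7) / 4 = 18/4 = 4.5
  mean(W) = (1 + 7 + 8 + 8) / 4 = 24/4 = 6

Step 2 — sample variances and covariances s[i,j] = (1/(n-1)) · Σ_k (x_{k,i} - mean_i) · (x_{k,j} - mean_j), with n-1 = 3:
  s[U,U] = ((2.25)·(2.25) + (2.25)·(2.25) + (-0.75)·(-0.75) + (-3.75)·(-3.75)) / 3 = 24.75/3 = 8.25
  s[U,V] = ((2.25)·(-3.5) + (2.25)·(3.5) + (-0.75)·(-2.5) + (-3.75)·(2.5)) / 3 = -7.5/3 = -2.5
  s[U,W] = ((2.25)·(-5) + (2.25)·(1) + (-0.75)·(2) + (-3.75)·(2)) / 3 = -18/3 = -6
  s[V,V] = ((-3.5)·(-3.5) + (3.5)·(3.5) + (-2.5)·(-2.5) + (2.5)·(2.5)) / 3 = 37/3 = 12.3333
  s[V,W] = ((-3.5)·(-5) + (3.5)·(1) + (-2.5)·(2) + (2.5)·(2)) / 3 = 21/3 = 7
  s[W,W] = ((-5)·(-5) + (1)·(1) + (2)·(2) + (2)·(2)) / 3 = 34/3 = 11.3333
  Sample standard deviations s_i = √(s[i,i]):
  s(U) = √(8.25) = 2.8723
  s(V) = √(12.3333) = 3.5119
  s(W) = √(11.3333) = 3.3665

Step 3 — r_{ij} = s_{ij} / (s_i · s_j):
  r[U,U] = 1 (diagonal).
  r[U,V] = -2.5 / (2.8723 · 3.5119) = -2.5 / 10.0871 = -0.2478
  r[U,W] = -6 / (2.8723 · 3.3665) = -6 / 9.6695 = -0.6205
  r[V,V] = 1 (diagonal).
  r[V,W] = 7 / (3.5119 · 3.3665) = 7 / 11.8228 = 0.5921
  r[W,W] = 1 (diagonal).

R is symmetric with unit diagonal. Assembling:

R = [[1, -0.2478, -0.6205],
 [-0.2478, 1, 0.5921],
 [-0.6205, 0.5921, 1]]


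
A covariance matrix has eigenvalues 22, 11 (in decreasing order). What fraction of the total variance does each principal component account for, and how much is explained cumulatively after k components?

Step 1 — total variance = trace(Sigma) = Σ λ_i = 22 + 11 = 33.

Step 2 — fraction explained by component i = λ_i / Σ λ:
  PC1: 22/33 = 0.6667
  PC2: 11/33 = 0.3333

Step 3 — cumulative fraction after k components = (λ_1 + ... + λ_k) / Σ λ:
  k = 1: 22/33 = 0.6667
  k = 2: (22 + 11)/33 = 33/33 = 1

Summary (fraction, with percent):

explained: PC1 0.6667 (66.67%), PC2 0.3333 (33.33%);  cumulative: 0.6667, 1


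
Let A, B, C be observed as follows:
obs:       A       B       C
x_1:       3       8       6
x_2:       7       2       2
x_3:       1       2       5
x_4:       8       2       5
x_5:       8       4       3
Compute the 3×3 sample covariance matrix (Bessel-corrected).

Step 1 — column means:
  mean(A) = (3 + 7 + 1 + 8 + 8) / 5 = 27/5 = 5.4
  mean(B) = (8 + 2 + 2 + 2 + 4) / 5 = 18/5 = 3.6
  mean(C) = (6 + 2 + 5 + 5 + 3) / 5 = 21/5 = 4.2

Step 2 — sample covariance S[i,j] = (1/(n-1)) · Σ_k (x_{k,i} - mean_i) · (x_{k,j} - mean_j), with n-1 = 4.
  S[A,A] = ((-2.4)·(-2.4) + (1.6)·(1.6) + (-4.4)·(-4.4) + (2.6)·(2.6) + (2.6)·(2.6)) / 4 = 41.2/4 = 10.3
  S[A,B] = ((-2.4)·(4.4) + (1.6)·(-1.6) + (-4.4)·(-1.6) + (2.6)·(-1.6) + (2.6)·(0.4)) / 4 = -9.2/4 = -2.3
  S[A,C] = ((-2.4)·(1.8) + (1.6)·(-2.2) + (-4.4)·(0.8) + (2.6)·(0.8) + (2.6)·(-1.2)) / 4 = -12.4/4 = -3.1
  S[B,B] = ((4.4)·(4.4) + (-1.6)·(-1.6) + (-1.6)·(-1.6) + (-1.6)·(-1.6) + (0.4)·(0.4)) / 4 = 27.2/4 = 6.8
  S[B,C] = ((4.4)·(1.8) + (-1.6)·(-2.2) + (-1.6)·(0.8) + (-1.6)·(0.8) + (0.4)·(-1.2)) / 4 = 8.4/4 = 2.1
  S[C,C] = ((1.8)·(1.8) + (-2.2)·(-2.2) + (0.8)·(0.8) + (0.8)·(0.8) + (-1.2)·(-1.2)) / 4 = 10.8/4 = 2.7

S is symmetric (S[j,i] = S[i,j]). Assembling:

S = [[10.3, -2.3, -3.1],
 [-2.3, 6.8, 2.1],
 [-3.1, 2.1, 2.7]]


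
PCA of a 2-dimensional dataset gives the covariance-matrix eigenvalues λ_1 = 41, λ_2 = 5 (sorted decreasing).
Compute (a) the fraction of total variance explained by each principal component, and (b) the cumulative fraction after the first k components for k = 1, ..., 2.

Step 1 — total variance = trace(Sigma) = Σ λ_i = 41 + 5 = 46.

Step 2 — fraction explained by component i = λ_i / Σ λ:
  PC1: 41/46 = 0.8913
  PC2: 5/46 = 0.1087

Step 3 — cumulative fraction after k components = (λ_1 + ... + λ_k) / Σ λ:
  k = 1: 41/46 = 0.8913
  k = 2: (41 + 5)/46 = 46/46 = 1

Summary (fraction, with percent):

explained: PC1 0.8913 (89.13%), PC2 0.1087 (10.87%);  cumulative: 0.8913, 1


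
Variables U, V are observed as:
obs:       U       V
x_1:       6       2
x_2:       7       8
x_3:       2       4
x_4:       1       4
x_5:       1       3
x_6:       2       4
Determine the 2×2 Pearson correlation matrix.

Step 1 — column means:
  mean(U) = (6 + 7 + 2 + 1 + 1 + 2) / 6 = 19/6 = 3.1667
  mean(V) = (2 + 8 + 4 + 4 + 3 + 4) / 6 = 25/6 = 4.1667

Step 2 — sample variances and covariances s[i,j] = (1/(n-1)) · Σ_k (x_{k,i} - mean_i) · (x_{k,j} - mean_j), with n-1 = 5:
  s[U,U] = ((2.8333)·(2.8333) + (3.8333)·(3.8333) + (-1.1667)·(-1.1667) + (-2.1667)·(-2.1667) + (-2.1667)·(-2.1667) + (-1.1667)·(-1.1667)) / 5 = 34.8333/5 = 6.9667
  s[U,V] = ((2.8333)·(-2.1667) + (3.8333)·(3.8333) + (-1.1667)·(-0.1667) + (-2.1667)·(-0.1667) + (-2.1667)·(-1.1667) + (-1.1667)·(-0.1667)) / 5 = 11.8333/5 = 2.3667
  s[V,V] = ((-2.1667)·(-2.1667) + (3.8333)·(3.8333) + (-0.1667)·(-0.1667) + (-0.1667)·(-0.1667) + (-1.1667)·(-1.1667) + (-0.1667)·(-0.1667)) / 5 = 20.8333/5 = 4.1667
  Sample standard deviations s_i = √(s[i,i]):
  s(U) = √(6.9667) = 2.6394
  s(V) = √(4.1667) = 2.0412

Step 3 — r_{ij} = s_{ij} / (s_i · s_j):
  r[U,U] = 1 (diagonal).
  r[U,V] = 2.3667 / (2.6394 · 2.0412) = 2.3667 / 5.3877 = 0.4393
  r[V,V] = 1 (diagonal).

R is symmetric with unit diagonal. Assembling:

R = [[1, 0.4393],
 [0.4393, 1]]


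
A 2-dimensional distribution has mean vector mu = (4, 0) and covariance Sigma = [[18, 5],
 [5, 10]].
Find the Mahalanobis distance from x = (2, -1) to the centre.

Step 1 — centre the observation: (x - mu) = (-2, -1).

Step 2 — invert Sigma. det(Sigma) = 18·10 - (5)² = 155.
  Sigma^{-1} = (1/det) · [[d, -b], [-b, a]] = [[0.0645, -0.0323],
 [-0.0323, 0.1161]].

Step 3 — form the quadratic (x - mu)^T · Sigma^{-1} · (x - mu):
  Sigma^{-1} · (x - mu) = (-0.0968, -0.0516).
  (x - mu)^T · [Sigma^{-1} · (x - mu)] = (-2)·(-0.0968) + (-1)·(-0.0516) = 0.2452.

Step 4 — take square root: d = √(0.2452) ≈ 0.4951.

d(x, mu) = √(0.2452) ≈ 0.4951


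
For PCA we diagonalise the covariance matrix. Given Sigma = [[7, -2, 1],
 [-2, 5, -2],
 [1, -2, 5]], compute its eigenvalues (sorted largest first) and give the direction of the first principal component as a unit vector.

Step 1 — characteristic polynomial p(λ) = det(λI - Sigma) = λ³ - tr·λ² + c_1·λ - det, where tr = trace, c_1 = sum of the principal 2×2 minors, det = det(Sigma):
  tr = 7 + 5 + 5 = 17,
  c_1 = (7·5 - (-2)²) + (7·5 - (1)²) + (5·5 - (-2)²) = 31 + 34 + 21 = 86,
  det = 7·(5·5 - (-2)²) - (-2)·((-2)·5 - (-2)·(1)) + (1)·((-2)·(-2) - 5·(1)) = 7·(21) - (-2)·(-8) + (1)·(-1) = 130.
  So p(λ) = λ³ - 17λ² + 86λ - 130.
Step 2 — look for an integer root (rational root theorem: any rational root is an integer divisor of 130). Testing λ = 5:
  p(5) = 125 - 425 + 430 - 130 = 0  ✓
  Dividing out (λ - 5): p(λ) = (λ - 5)(λ² - 12λ + 26).
Step 3 — remaining eigenvalues from the quadratic λ² - 12λ + 26 = 0:
  Δ = 12² - 4·26 = 144 - 104 = 40,  λ = (12 ± √40)/2 = (12 ± 6.3246)/2 ≈ 9.1623 or 2.8377.
  Sorted: λ_1 = 9.1623,  λ_2 = 5,  λ_3 = 2.8377  (check: sum = 17 = tr ✓).

Step 4 — unit eigenvector for λ_1 ≈ 9.1623: v spans the null space of (Sigma - λ_1 I), whose rows are
  r_1 = (-2.1623, -2, 1),  r_2 = (-2, -4.1623, -2),  r_3 = (1, -2, -4.1623).
  v is orthogonal to every row, so take v ∝ r_1 × r_2 = ((-2)·(-2) - (1)·(-4.1623), (1)·(-2) - (-2.1623)·(-2), (-2.1623)·(-4.1623) - (-2)·(-2)) ≈ (8.1623, -6.3246, 5).
  Let u = (8.1623, -6.3246, 5).
  ||u|| = √((8.1623)² + (-6.3246)² + (5)²) = √(131.6228) ≈ 11.4727,  v_1 = u/||u|| ≈ (0.7115, -0.5513, 0.4358) (||v_1|| = 1).

λ_1 = 9.1623,  λ_2 = 5,  λ_3 = 2.8377;  v_1 ≈ (0.7115, -0.5513, 0.4358)


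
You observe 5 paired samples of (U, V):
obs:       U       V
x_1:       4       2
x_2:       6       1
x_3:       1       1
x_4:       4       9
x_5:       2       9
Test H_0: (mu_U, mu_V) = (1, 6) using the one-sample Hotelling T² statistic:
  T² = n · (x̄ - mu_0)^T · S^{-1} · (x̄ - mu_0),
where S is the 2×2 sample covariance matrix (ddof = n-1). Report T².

Step 1 — sample mean vector:
  mean(U) = (4 + 6 + 1 + 4 + 2) / 5 = 17/5 = 3.4
  mean(V) = (2 + 1 + 1 + 9 + 9) / 5 = 22/5 = 4.4
  x̄ = (3.4, 4.4),  deviation x̄ - mu_0 = (3.4, 4.4) - (1, 6) = (2.4, -1.6).

Step 2 — sample covariance matrix, S[i,j] = (1/(n-1)) · Σ_k (x_{k,i} - mean_i) · (x_{k,j} - mean_j), divisor n-1 = 4:
  S[U,U] = ((0.6)·(0.6) + (2.6)·(2.6) + (-2.4)·(-2.4) + (0.6)·(0.6) + (-1.4)·(-1.4)) / 4 = 15.2/4 = 3.8
  S[U,V] = ((0.6)·(-2.4) + (2.6)·(-3.4) + (-2.4)·(-3.4) + (0.6)·(4.6) + (-1.4)·(4.6)) / 4 = -5.8/4 = -1.45
  S[V,V] = ((-2.4)·(-2.4) + (-3.4)·(-3.4) + (-3.4)·(-3.4) + (4.6)·(4.6) + (4.6)·(4.6)) / 4 = 71.2/4 = 17.8
  S = [[3.8, -1.45],
 [-1.45, 17.8]].

Step 3 — invert S. det(S) = 3.8·17.8 - (-1.45)² = 65.5375.
  S^{-1} = (1/det) · [[d, -b], [-b, a]] = [[0.2716, 0.0221],
 [0.0221, 0.058]].

Step 4 — quadratic form (x̄ - mu_0)^T · S^{-1} · (x̄ - mu_0):
  S^{-1} · (x̄ - mu_0) = (0.6164, -0.0397),
  (x̄ - mu_0)^T · [...] = (2.4)·(0.6164) + (-1.6)·(-0.0397) = 1.5429.

Step 5 — scale by n: T² = 5 · 1.5429 = 7.7147.

T² ≈ 7.7147


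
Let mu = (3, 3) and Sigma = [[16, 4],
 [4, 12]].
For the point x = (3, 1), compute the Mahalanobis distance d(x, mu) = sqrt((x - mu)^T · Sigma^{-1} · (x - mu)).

Step 1 — centre the observation: (x - mu) = (0, -2).

Step 2 — invert Sigma. det(Sigma) = 16·12 - (4)² = 176.
  Sigma^{-1} = (1/det) · [[d, -b], [-b, a]] = [[0.0682, -0.0227],
 [-0.0227, 0.0909]].

Step 3 — form the quadratic (x - mu)^T · Sigma^{-1} · (x - mu):
  Sigma^{-1} · (x - mu) = (0.0455, -0.1818).
  (x - mu)^T · [Sigma^{-1} · (x - mu)] = (0)·(0.0455) + (-2)·(-0.1818) = 0.3636.

Step 4 — take square root: d = √(0.3636) ≈ 0.603.

d(x, mu) = √(0.3636) ≈ 0.603


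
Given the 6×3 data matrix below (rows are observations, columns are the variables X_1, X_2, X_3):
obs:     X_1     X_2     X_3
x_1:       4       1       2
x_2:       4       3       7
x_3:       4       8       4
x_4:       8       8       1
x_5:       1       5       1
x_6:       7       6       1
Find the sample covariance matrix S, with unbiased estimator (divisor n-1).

Step 1 — column means:
  mean(X_1) = (4 + 4 + 4 + 8 + 1 + 7) / 6 = 28/6 = 4.6667
  mean(X_2) = (1 + 3 + 8 + 8 + 5 + 6) / 6 = 31/6 = 5.1667
  mean(X_3) = (2 + 7 + 4 + 1 + 1 + 1) / 6 = 16/6 = 2.6667

Step 2 — sample covariance S[i,j] = (1/(n-1)) · Σ_k (x_{k,i} - mean_i) · (x_{k,j} - mean_j), with n-1 = 5.
  S[X_1,X_1] = ((-0.6667)·(-0.6667) + (-0.6667)·(-0.6667) + (-0.6667)·(-0.6667) + (3.3333)·(3.3333) + (-3.6667)·(-3.6667) + (2.3333)·(2.3333)) / 5 = 31.3333/5 = 6.2667
  S[X_1,X_2] = ((-0.6667)·(-4.1667) + (-0.6667)·(-2.1667) + (-0.6667)·(2.8333) + (3.3333)·(2.8333) + (-3.6667)·(-0.1667) + (2.3333)·(0.8333)) / 5 = 14.3333/5 = 2.8667
  S[X_1,X_3] = ((-0.6667)·(-0.6667) + (-0.6667)·(4.3333) + (-0.6667)·(1.3333) + (3.3333)·(-1.6667) + (-3.6667)·(-1.6667) + (2.3333)·(-1.6667)) / 5 = -6.6667/5 = -1.3333
  S[X_2,X_2] = ((-4.1667)·(-4.1667) + (-2.1667)·(-2.1667) + (2.8333)·(2.8333) + (2.8333)·(2.8333) + (-0.1667)·(-0.1667) + (0.8333)·(0.8333)) / 5 = 38.8333/5 = 7.7667
  S[X_2,X_3] = ((-4.1667)·(-0.6667) + (-2.1667)·(4.3333) + (2.8333)·(1.3333) + (2.8333)·(-1.6667) + (-0.1667)·(-1.6667) + (0.8333)·(-1.6667)) / 5 = -8.6667/5 = -1.7333
  S[X_3,X_3] = ((-0.6667)·(-0.6667) + (4.3333)·(4.3333) + (1.3333)·(1.3333) + (-1.6667)·(-1.6667) + (-1.6667)·(-1.6667) + (-1.6667)·(-1.6667)) / 5 = 29.3333/5 = 5.8667

S is symmetric (S[j,i] = S[i,j]). Assembling:

S = [[6.2667, 2.8667, -1.3333],
 [2.8667, 7.7667, -1.7333],
 [-1.3333, -1.7333, 5.8667]]


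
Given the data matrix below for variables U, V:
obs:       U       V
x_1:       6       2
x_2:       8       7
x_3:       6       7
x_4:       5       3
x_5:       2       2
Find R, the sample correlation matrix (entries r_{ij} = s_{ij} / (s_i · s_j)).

Step 1 — column means:
  mean(U) = (6 + 8 + 6 + 5 + 2) / 5 = 27/5 = 5.4
  mean(V) = (2 + 7 + 7 + 3 + 2) / 5 = 21/5 = 4.2

Step 2 — sample variances and covariances s[i,j] = (1/(n-1)) · Σ_k (x_{k,i} - mean_i) · (x_{k,j} - mean_j), with n-1 = 4:
  s[U,U] = ((0.6)·(0.6) + (2.6)·(2.6) + (0.6)·(0.6) + (-0.4)·(-0.4) + (-3.4)·(-3.4)) / 4 = 19.2/4 = 4.8
  s[U,V] = ((0.6)·(-2.2) + (2.6)·(2.8) + (0.6)·(2.8) + (-0.4)·(-1.2) + (-3.4)·(-2.2)) / 4 = 15.6/4 = 3.9
  s[V,V] = ((-2.2)·(-2.2) + (2.8)·(2.8) + (2.8)·(2.8) + (-1.2)·(-1.2) + (-2.2)·(-2.2)) / 4 = 26.8/4 = 6.7
  Sample standard deviations s_i = √(s[i,i]):
  s(U) = √(4.8) = 2.1909
  s(V) = √(6.7) = 2.5884

Step 3 — r_{ij} = s_{ij} / (s_i · s_j):
  r[U,U] = 1 (diagonal).
  r[U,V] = 3.9 / (2.1909 · 2.5884) = 3.9 / 5.671 = 0.6877
  r[V,V] = 1 (diagonal).

R is symmetric with unit diagonal. Assembling:

R = [[1, 0.6877],
 [0.6877, 1]]


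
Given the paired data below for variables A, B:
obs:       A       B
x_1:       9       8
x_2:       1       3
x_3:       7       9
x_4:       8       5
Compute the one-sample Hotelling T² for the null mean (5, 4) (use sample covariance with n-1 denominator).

Step 1 — sample mean vector:
  mean(A) = (9 + 1 + 7 + 8) / 4 = 25/4 = 6.25
  mean(B) = (8 + 3 + 9 + 5) / 4 = 25/4 = 6.25
  x̄ = (6.25, 6.25),  deviation x̄ - mu_0 = (6.25, 6.25) - (5, 4) = (1.25, 2.25).

Step 2 — sample covariance matrix, S[i,j] = (1/(n-1)) · Σ_k (x_{k,i} - mean_i) · (x_{k,j} - mean_j), divisor n-1 = 3:
  S[A,A] = ((2.75)·(2.75) + (-5.25)·(-5.25) + (0.75)·(0.75) + (1.75)·(1.75)) / 3 = 38.75/3 = 12.9167
  S[A,B] = ((2.75)·(1.75) + (-5.25)·(-3.25) + (0.75)·(2.75) + (1.75)·(-1.25)) / 3 = 21.75/3 = 7.25
  S[B,B] = ((1.75)·(1.75) + (-3.25)·(-3.25) + (2.75)·(2.75) + (-1.25)·(-1.25)) / 3 = 22.75/3 = 7.5833
  S = [[12.9167, 7.25],
 [7.25, 7.5833]].

Step 3 — invert S. det(S) = 12.9167·7.5833 - (7.25)² = 45.3889.
  S^{-1} = (1/det) · [[d, -b], [-b, a]] = [[0.1671, -0.1597],
 [-0.1597, 0.2846]].

Step 4 — quadratic form (x̄ - mu_0)^T · S^{-1} · (x̄ - mu_0):
  S^{-1} · (x̄ - mu_0) = (-0.1506, 0.4406),
  (x̄ - mu_0)^T · [...] = (1.25)·(-0.1506) + (2.25)·(0.4406) = 0.8032.

Step 5 — scale by n: T² = 4 · 0.8032 = 3.213.

T² ≈ 3.213


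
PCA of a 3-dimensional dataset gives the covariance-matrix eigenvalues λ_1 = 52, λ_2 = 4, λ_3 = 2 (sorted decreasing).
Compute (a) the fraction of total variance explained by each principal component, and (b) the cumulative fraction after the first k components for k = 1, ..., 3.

Step 1 — total variance = trace(Sigma) = Σ λ_i = 52 + 4 + 2 = 58.

Step 2 — fraction explained by component i = λ_i / Σ λ:
  PC1: 52/58 = 0.8966
  PC2: 4/58 = 0.069
  PC3: 2/58 = 0.0345

Step 3 — cumulative fraction after k components = (λ_1 + ... + λ_k) / Σ λ:
  k = 1: 52/58 = 0.8966
  k = 2: (52 + 4)/58 = 56/58 = 0.9655
  k = 3: (52 + 4 + 2)/58 = 58/58 = 1

Summary (fraction, with percent):

explained: PC1 0.8966 (89.66%), PC2 0.069 (6.9%), PC3 0.0345 (3.45%);  cumulative: 0.8966, 0.9655, 1


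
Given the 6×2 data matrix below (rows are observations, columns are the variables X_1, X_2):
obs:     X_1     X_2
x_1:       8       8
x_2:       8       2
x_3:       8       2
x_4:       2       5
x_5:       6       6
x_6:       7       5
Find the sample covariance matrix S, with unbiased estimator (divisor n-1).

Step 1 — column means:
  mean(X_1) = (8 + 8 + 8 + 2 + 6 + 7) / 6 = 39/6 = 6.5
  mean(X_2) = (8 + 2 + 2 + 5 + 6 + 5) / 6 = 28/6 = 4.6667

Step 2 — sample covariance S[i,j] = (1/(n-1)) · Σ_k (x_{k,i} - mean_i) · (x_{k,j} - mean_j), with n-1 = 5.
  S[X_1,X_1] = ((1.5)·(1.5) + (1.5)·(1.5) + (1.5)·(1.5) + (-4.5)·(-4.5) + (-0.5)·(-0.5) + (0.5)·(0.5)) / 5 = 27.5/5 = 5.5
  S[X_1,X_2] = ((1.5)·(3.3333) + (1.5)·(-2.6667) + (1.5)·(-2.6667) + (-4.5)·(0.3333) + (-0.5)·(1.3333) + (0.5)·(0.3333)) / 5 = -5/5 = -1
  S[X_2,X_2] = ((3.3333)·(3.3333) + (-2.6667)·(-2.6667) + (-2.6667)·(-2.6667) + (0.3333)·(0.3333) + (1.3333)·(1.3333) + (0.3333)·(0.3333)) / 5 = 27.3333/5 = 5.4667

S is symmetric (S[j,i] = S[i,j]). Assembling:

S = [[5.5, -1],
 [-1, 5.4667]]


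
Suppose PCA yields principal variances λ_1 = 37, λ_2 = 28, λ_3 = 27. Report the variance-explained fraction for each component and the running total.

Step 1 — total variance = trace(Sigma) = Σ λ_i = 37 + 28 + 27 = 92.

Step 2 — fraction explained by component i = λ_i / Σ λ:
  PC1: 37/92 = 0.4022
  PC2: 28/92 = 0.3043
  PC3: 27/92 = 0.2935

Step 3 — cumulative fraction after k components = (λ_1 + ... + λ_k) / Σ λ:
  k = 1: 37/92 = 0.4022
  k = 2: (37 + 28)/92 = 65/92 = 0.7065
  k = 3: (37 + 28 + 27)/92 = 92/92 = 1

Summary (fraction, with percent):

explained: PC1 0.4022 (40.22%), PC2 0.3043 (30.43%), PC3 0.2935 (29.35%);  cumulative: 0.4022, 0.7065, 1


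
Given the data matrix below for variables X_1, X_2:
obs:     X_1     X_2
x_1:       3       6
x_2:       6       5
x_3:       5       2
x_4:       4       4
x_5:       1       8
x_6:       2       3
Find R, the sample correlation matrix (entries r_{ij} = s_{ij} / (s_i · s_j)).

Step 1 — column means:
  mean(X_1) = (3 + 6 + 5 + 4 + 1 + 2) / 6 = 21/6 = 3.5
  mean(X_2) = (6 + 5 + 2 + 4 + 8 + 3) / 6 = 28/6 = 4.6667

Step 2 — sample variances and covariances s[i,j] = (1/(n-1)) · Σ_k (x_{k,i} - mean_i) · (x_{k,j} - mean_j), with n-1 = 5:
  s[X_1,X_1] = ((-0.5)·(-0.5) + (2.5)·(2.5) + (1.5)·(1.5) + (0.5)·(0.5) + (-2.5)·(-2.5) + (-1.5)·(-1.5)) / 5 = 17.5/5 = 3.5
  s[X_1,X_2] = ((-0.5)·(1.3333) + (2.5)·(0.3333) + (1.5)·(-2.6667) + (0.5)·(-0.6667) + (-2.5)·(3.3333) + (-1.5)·(-1.6667)) / 5 = -10/5 = -2
  s[X_2,X_2] = ((1.3333)·(1.3333) + (0.3333)·(0.3333) + (-2.6667)·(-2.6667) + (-0.6667)·(-0.6667) + (3.3333)·(3.3333) + (-1.6667)·(-1.6667)) / 5 = 23.3333/5 = 4.6667
  Sample standard deviations s_i = √(s[i,i]):
  s(X_1) = √(3.5) = 1.8708
  s(X_2) = √(4.6667) = 2.1602

Step 3 — r_{ij} = s_{ij} / (s_i · s_j):
  r[X_1,X_1] = 1 (diagonal).
  r[X_1,X_2] = -2 / (1.8708 · 2.1602) = -2 / 4.0415 = -0.4949
  r[X_2,X_2] = 1 (diagonal).

R is symmetric with unit diagonal. Assembling:

R = [[1, -0.4949],
 [-0.4949, 1]]


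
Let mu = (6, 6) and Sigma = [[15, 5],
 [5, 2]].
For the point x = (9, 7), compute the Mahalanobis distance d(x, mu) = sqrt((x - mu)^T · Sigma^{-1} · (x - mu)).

Step 1 — centre the observation: (x - mu) = (3, 1).

Step 2 — invert Sigma. det(Sigma) = 15·2 - (5)² = 5.
  Sigma^{-1} = (1/det) · [[d, -b], [-b, a]] = [[0.4, -1],
 [-1, 3]].

Step 3 — form the quadratic (x - mu)^T · Sigma^{-1} · (x - mu):
  Sigma^{-1} · (x - mu) = (0.2, 0).
  (x - mu)^T · [Sigma^{-1} · (x - mu)] = (3)·(0.2) + (1)·(0) = 0.6.

Step 4 — take square root: d = √(0.6) ≈ 0.7746.

d(x, mu) = √(0.6) ≈ 0.7746


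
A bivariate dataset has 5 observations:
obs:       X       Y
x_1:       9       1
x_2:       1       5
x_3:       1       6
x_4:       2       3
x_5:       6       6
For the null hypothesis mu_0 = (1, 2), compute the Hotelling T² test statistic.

Step 1 — sample mean vector:
  mean(X) = (9 + 1 + 1 + 2 + 6) / 5 = 19/5 = 3.8
  mean(Y) = (1 + 5 + 6 + 3 + 6) / 5 = 21/5 = 4.2
  x̄ = (3.8, 4.2),  deviation x̄ - mu_0 = (3.8, 4.2) - (1, 2) = (2.8, 2.2).

Step 2 — sample covariance matrix, S[i,j] = (1/(n-1)) · Σ_k (x_{k,i} - mean_i) · (x_{k,j} - mean_j), divisor n-1 = 4:
  S[X,X] = ((5.2)·(5.2) + (-2.8)·(-2.8) + (-2.8)·(-2.8) + (-1.8)·(-1.8) + (2.2)·(2.2)) / 4 = 50.8/4 = 12.7
  S[X,Y] = ((5.2)·(-3.2) + (-2.8)·(0.8) + (-2.8)·(1.8) + (-1.8)·(-1.2) + (2.2)·(1.8)) / 4 = -17.8/4 = -4.45
  S[Y,Y] = ((-3.2)·(-3.2) + (0.8)·(0.8) + (1.8)·(1.8) + (-1.2)·(-1.2) + (1.8)·(1.8)) / 4 = 18.8/4 = 4.7
  S = [[12.7, -4.45],
 [-4.45, 4.7]].

Step 3 — invert S. det(S) = 12.7·4.7 - (-4.45)² = 39.8875.
  S^{-1} = (1/det) · [[d, -b], [-b, a]] = [[0.1178, 0.1116],
 [0.1116, 0.3184]].

Step 4 — quadratic form (x̄ - mu_0)^T · S^{-1} · (x̄ - mu_0):
  S^{-1} · (x̄ - mu_0) = (0.5754, 1.0128),
  (x̄ - mu_0)^T · [...] = (2.8)·(0.5754) + (2.2)·(1.0128) = 3.8393.

Step 5 — scale by n: T² = 5 · 3.8393 = 19.1965.

T² ≈ 19.1965


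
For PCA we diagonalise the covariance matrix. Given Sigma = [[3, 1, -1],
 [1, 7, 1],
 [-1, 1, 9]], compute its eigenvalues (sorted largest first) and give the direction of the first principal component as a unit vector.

Step 1 — characteristic polynomial p(λ) = det(λI - Sigma) = λ³ - tr·λ² + c_1·λ - det, where tr = trace, c_1 = sum of the principal 2×2 minors, det = det(Sigma):
  tr = 3 + 7 + 9 = 19,
  c_1 = (3·7 - (1)²) + (3·9 - (-1)²) + (7·9 - (1)²) = 20 + 26 + 62 = 108,
  det = 3·(7·9 - (1)²) - (1)·((1)·9 - (1)·(-1)) + (-1)·((1)·(1) - 7·(-1)) = 3·(62) - (1)·(10) + (-1)·(8) = 168.
  So p(λ) = λ³ - 19λ² + 108λ - 168.
Step 2 — look for an integer root (rational root theorem: any rational root is an integer divisor of 168). Testing λ = 7:
  p(7) = 343 - 931 + 756 - 168 = 0  ✓
  Dividing out (λ - 7): p(λ) = (λ - 7)(λ² - 12λ + 24).
Step 3 — remaining eigenvalues from the quadratic λ² - 12λ + 24 = 0:
  Δ = 12² - 4·24 = 144 - 96 = 48,  λ = (12 ± √48)/2 = (12 ± 6.9282)/2 ≈ 9.4641 or 2.5359.
  Sorted: λ_1 = 9.4641,  λ_2 = 7,  λ_3 = 2.5359  (check: sum = 19 = tr ✓).

Step 4 — unit eigenvector for λ_1 ≈ 9.4641: v spans the null space of (Sigma - λ_1 I), whose rows are
  r_1 = (-6.4641, 1, -1),  r_2 = (1, -2.4641, 1),  r_3 = (-1, 1, -0.4641).
  v is orthogonal to every row, so take v ∝ r_1 × r_2 = ((1)·(1) - (-1)·(-2.4641), (-1)·(1) - (-6.4641)·(1), (-6.4641)·(-2.4641) - (1)·(1)) ≈ (-1.4641, 5.4641, 14.9282).
  Rescale (multiply by -1 so the first nonzero entry is positive): u = (1.4641, -5.4641, -14.9282).
  ||u|| = √((1.4641)² + (-5.4641)² + (-14.9282)²) = √(254.8513) ≈ 15.9641,  v_1 = u/||u|| ≈ (0.0917, -0.3423, -0.9351) (||v_1|| = 1).

λ_1 = 9.4641,  λ_2 = 7,  λ_3 = 2.5359;  v_1 ≈ (0.0917, -0.3423, -0.9351)


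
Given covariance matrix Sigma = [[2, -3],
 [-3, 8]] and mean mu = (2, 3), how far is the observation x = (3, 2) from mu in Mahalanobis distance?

Step 1 — centre the observation: (x - mu) = (1, -1).

Step 2 — invert Sigma. det(Sigma) = 2·8 - (-3)² = 7.
  Sigma^{-1} = (1/det) · [[d, -b], [-b, a]] = [[1.1429, 0.4286],
 [0.4286, 0.2857]].

Step 3 — form the quadratic (x - mu)^T · Sigma^{-1} · (x - mu):
  Sigma^{-1} · (x - mu) = (0.7143, 0.1429).
  (x - mu)^T · [Sigma^{-1} · (x - mu)] = (1)·(0.7143) + (-1)·(0.1429) = 0.5714.

Step 4 — take square root: d = √(0.5714) ≈ 0.7559.

d(x, mu) = √(0.5714) ≈ 0.7559


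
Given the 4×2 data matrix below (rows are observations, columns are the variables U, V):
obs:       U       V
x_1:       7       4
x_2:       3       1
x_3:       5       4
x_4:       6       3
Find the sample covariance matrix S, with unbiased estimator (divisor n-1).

Step 1 — column means:
  mean(U) = (7 + 3 + 5 + 6) / 4 = 21/4 = 5.25
  mean(V) = (4 + 1 + 4 + 3) / 4 = 12/4 = 3

Step 2 — sample covariance S[i,j] = (1/(n-1)) · Σ_k (x_{k,i} - mean_i) · (x_{k,j} - mean_j), with n-1 = 3.
  S[U,U] = ((1.75)·(1.75) + (-2.25)·(-2.25) + (-0.25)·(-0.25) + (0.75)·(0.75)) / 3 = 8.75/3 = 2.9167
  S[U,V] = ((1.75)·(1) + (-2.25)·(-2) + (-0.25)·(1) + (0.75)·(0)) / 3 = 6/3 = 2
  S[V,V] = ((1)·(1) + (-2)·(-2) + (1)·(1) + (0)·(0)) / 3 = 6/3 = 2

S is symmetric (S[j,i] = S[i,j]). Assembling:

S = [[2.9167, 2],
 [2, 2]]
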